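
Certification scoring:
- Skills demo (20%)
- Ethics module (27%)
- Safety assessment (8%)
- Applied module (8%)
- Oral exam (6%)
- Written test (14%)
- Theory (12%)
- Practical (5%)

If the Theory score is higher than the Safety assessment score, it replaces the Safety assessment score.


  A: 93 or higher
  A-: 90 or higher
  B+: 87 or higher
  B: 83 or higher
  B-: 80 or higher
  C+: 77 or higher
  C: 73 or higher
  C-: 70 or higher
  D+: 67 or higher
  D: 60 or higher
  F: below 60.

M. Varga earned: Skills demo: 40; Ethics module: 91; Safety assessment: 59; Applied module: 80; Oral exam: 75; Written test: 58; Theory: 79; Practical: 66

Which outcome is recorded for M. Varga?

C-

Theory (79) > Safety assessment (59), so Safety assessment counts as 79.
Weighted total:
  Skills demo 40 × 0.2 = 8
  Ethics module 91 × 0.27 = 24.57
  Safety assessment 79 × 0.08 = 6.32
  Applied module 80 × 0.08 = 6.4
  Oral exam 75 × 0.06 = 4.5
  Written test 58 × 0.14 = 8.12
  Theory 79 × 0.12 = 9.48
  Practical 66 × 0.05 = 3.3
Sum = 70.69
70.69 is ≥ 70 and < 73 → C-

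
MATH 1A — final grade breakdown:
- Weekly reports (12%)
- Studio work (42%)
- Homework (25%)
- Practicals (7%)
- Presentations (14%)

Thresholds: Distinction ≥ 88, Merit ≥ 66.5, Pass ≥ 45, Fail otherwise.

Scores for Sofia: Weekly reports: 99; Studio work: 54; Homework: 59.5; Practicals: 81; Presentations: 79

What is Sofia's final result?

Pass

Weighted total:
  Weekly reports 99 × 0.12 = 11.88
  Studio work 54 × 0.42 = 22.68
  Homework 59.5 × 0.25 = 14.875
  Practicals 81 × 0.07 = 5.67
  Presentations 79 × 0.14 = 11.06
Sum = 66.165
66.165 is ≥ 45 and < 66.5 → Pass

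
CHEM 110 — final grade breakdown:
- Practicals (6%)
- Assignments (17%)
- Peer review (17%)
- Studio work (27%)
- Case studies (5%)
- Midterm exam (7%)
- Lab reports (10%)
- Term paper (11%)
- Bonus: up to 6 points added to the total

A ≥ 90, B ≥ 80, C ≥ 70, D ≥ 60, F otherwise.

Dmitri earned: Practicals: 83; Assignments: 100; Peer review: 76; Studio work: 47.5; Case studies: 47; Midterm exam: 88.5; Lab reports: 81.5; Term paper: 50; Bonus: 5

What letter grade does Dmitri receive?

C

Weighted total:
  Practicals 83 × 0.06 = 4.98
  Assignments 100 × 0.17 = 17
  Peer review 76 × 0.17 = 12.92
  Studio work 47.5 × 0.27 = 12.825
  Case studies 47 × 0.05 = 2.35
  Midterm exam 88.5 × 0.07 = 6.195
  Lab reports 81.5 × 0.1 = 8.15
  Term paper 50 × 0.11 = 5.5
Sum = 69.92
Bonus: 69.92 + 5 = 74.92
74.92 is ≥ 70 and < 80 → C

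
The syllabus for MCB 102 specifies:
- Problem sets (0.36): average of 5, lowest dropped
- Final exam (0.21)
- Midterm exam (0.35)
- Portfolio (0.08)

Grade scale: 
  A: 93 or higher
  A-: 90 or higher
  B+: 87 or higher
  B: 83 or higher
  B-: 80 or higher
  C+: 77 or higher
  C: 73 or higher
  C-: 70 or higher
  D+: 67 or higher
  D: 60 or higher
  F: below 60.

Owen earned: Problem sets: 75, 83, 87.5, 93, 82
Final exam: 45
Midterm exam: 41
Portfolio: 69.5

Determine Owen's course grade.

Problem sets: drop 75 → average of remaining 4 = 345.5/4 = 86.375
Weighted total:
  Problem sets 86.375 × 0.36 = 31.095
  Final exam 45 × 0.21 = 9.45
  Midterm exam 41 × 0.35 = 14.35
  Portfolio 69.5 × 0.08 = 5.56
Sum = 60.455
60.455 is ≥ 60 and < 67 → D

D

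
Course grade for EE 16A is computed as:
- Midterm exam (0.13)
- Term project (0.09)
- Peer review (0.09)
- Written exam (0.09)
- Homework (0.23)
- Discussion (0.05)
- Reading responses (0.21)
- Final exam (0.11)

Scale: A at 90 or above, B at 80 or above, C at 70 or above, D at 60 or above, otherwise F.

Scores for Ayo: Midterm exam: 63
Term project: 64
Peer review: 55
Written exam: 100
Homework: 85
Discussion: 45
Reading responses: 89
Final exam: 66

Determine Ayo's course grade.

C

Weighted total:
  Midterm exam 63 × 0.13 = 8.19
  Term project 64 × 0.09 = 5.76
  Peer review 55 × 0.09 = 4.95
  Written exam 100 × 0.09 = 9
  Homework 85 × 0.23 = 19.55
  Discussion 45 × 0.05 = 2.25
  Reading responses 89 × 0.21 = 18.69
  Final exam 66 × 0.11 = 7.26
Sum = 75.65
75.65 is ≥ 70 and < 80 → C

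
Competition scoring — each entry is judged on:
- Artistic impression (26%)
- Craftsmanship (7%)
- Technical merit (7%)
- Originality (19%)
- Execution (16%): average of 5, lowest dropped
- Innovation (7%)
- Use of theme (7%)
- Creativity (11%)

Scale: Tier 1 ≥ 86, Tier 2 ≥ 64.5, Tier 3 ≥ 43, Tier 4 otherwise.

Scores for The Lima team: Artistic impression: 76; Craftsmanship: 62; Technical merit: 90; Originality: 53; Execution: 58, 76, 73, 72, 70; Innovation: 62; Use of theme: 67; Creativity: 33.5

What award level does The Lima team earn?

Tier 2

Execution: drop 58 → average of remaining 4 = 291/4 = 72.75
Weighted total:
  Artistic impression 76 × 0.26 = 19.76
  Craftsmanship 62 × 0.07 = 4.34
  Technical merit 90 × 0.07 = 6.3
  Originality 53 × 0.19 = 10.07
  Execution 72.75 × 0.16 = 11.64
  Innovation 62 × 0.07 = 4.34
  Use of theme 67 × 0.07 = 4.69
  Creativity 33.5 × 0.11 = 3.685
Sum = 64.825
64.825 is ≥ 64.5 and < 86 → Tier 2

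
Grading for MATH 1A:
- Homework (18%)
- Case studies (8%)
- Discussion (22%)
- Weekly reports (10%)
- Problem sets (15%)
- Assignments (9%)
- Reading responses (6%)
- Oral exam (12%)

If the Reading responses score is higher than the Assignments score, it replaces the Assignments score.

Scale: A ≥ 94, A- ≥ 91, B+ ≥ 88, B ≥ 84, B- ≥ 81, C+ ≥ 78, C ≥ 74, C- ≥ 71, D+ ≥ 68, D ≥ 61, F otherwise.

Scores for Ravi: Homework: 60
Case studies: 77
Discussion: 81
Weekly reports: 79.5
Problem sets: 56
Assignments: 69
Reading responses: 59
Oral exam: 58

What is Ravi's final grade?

Reading responses (59) ≤ Assignments (69), so Assignments stays at 69.
Weighted total:
  Homework 60 × 0.18 = 10.8
  Case studies 77 × 0.08 = 6.16
  Discussion 81 × 0.22 = 17.82
  Weekly reports 79.5 × 0.1 = 7.95
  Problem sets 56 × 0.15 = 8.4
  Assignments 69 × 0.09 = 6.21
  Reading responses 59 × 0.06 = 3.54
  Oral exam 58 × 0.12 = 6.96
Sum = 67.84
67.84 is ≥ 61 and < 68 → D

D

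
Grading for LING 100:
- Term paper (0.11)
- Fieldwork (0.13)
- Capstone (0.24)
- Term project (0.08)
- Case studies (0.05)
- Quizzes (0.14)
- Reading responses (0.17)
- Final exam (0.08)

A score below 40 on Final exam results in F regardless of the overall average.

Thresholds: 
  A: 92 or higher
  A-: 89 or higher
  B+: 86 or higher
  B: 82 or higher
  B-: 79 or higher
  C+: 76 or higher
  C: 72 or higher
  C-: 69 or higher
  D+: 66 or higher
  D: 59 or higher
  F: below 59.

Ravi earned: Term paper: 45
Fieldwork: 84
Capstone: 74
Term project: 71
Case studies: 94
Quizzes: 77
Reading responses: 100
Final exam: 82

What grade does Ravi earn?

Final exam score 82 ≥ 40: minimum met.
Weighted total:
  Term paper 45 × 0.11 = 4.95
  Fieldwork 84 × 0.13 = 10.92
  Capstone 74 × 0.24 = 17.76
  Term project 71 × 0.08 = 5.68
  Case studies 94 × 0.05 = 4.7
  Quizzes 77 × 0.14 = 10.78
  Reading responses 100 × 0.17 = 17
  Final exam 82 × 0.08 = 6.56
Sum = 78.35
78.35 is ≥ 76 and < 79 → C+

C+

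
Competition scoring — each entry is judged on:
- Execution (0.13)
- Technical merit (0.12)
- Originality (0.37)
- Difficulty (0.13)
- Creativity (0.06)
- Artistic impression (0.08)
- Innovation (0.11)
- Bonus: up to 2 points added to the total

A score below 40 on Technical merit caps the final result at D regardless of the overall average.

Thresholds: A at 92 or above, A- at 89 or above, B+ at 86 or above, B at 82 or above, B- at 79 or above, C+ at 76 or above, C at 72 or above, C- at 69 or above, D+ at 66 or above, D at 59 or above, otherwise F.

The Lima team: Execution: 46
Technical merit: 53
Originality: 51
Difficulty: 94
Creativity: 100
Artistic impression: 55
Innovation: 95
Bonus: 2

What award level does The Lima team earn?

D+

Technical merit score 53 ≥ 40: minimum met.
Weighted total:
  Execution 46 × 0.13 = 5.98
  Technical merit 53 × 0.12 = 6.36
  Originality 51 × 0.37 = 18.87
  Difficulty 94 × 0.13 = 12.22
  Creativity 100 × 0.06 = 6
  Artistic impression 55 × 0.08 = 4.4
  Innovation 95 × 0.11 = 10.45
Sum = 64.28
Bonus: 64.28 + 2 = 66.28
66.28 is ≥ 66 and < 69 → D+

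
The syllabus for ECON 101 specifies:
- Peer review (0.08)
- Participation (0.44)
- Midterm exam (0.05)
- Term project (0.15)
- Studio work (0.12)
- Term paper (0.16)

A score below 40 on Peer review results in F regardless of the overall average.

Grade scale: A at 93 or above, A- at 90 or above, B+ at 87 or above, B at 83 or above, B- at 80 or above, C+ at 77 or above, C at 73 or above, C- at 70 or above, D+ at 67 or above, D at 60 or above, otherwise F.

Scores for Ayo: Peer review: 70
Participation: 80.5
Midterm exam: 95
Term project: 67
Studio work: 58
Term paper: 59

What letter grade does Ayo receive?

Peer review score 70 ≥ 40: minimum met.
Weighted total:
  Peer review 70 × 0.08 = 5.6
  Participation 80.5 × 0.44 = 35.42
  Midterm exam 95 × 0.05 = 4.75
  Term project 67 × 0.15 = 10.05
  Studio work 58 × 0.12 = 6.96
  Term paper 59 × 0.16 = 9.44
Sum = 72.22
72.22 is ≥ 70 and < 73 → C-

C-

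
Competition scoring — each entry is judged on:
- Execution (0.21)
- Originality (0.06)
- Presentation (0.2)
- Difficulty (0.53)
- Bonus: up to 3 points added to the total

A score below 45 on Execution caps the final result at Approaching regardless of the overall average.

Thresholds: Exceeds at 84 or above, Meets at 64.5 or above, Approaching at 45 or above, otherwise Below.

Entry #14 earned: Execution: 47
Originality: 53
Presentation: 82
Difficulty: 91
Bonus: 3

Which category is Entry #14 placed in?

Execution score 47 ≥ 45: minimum met.
Weighted total:
  Execution 47 × 0.21 = 9.87
  Originality 53 × 0.06 = 3.18
  Presentation 82 × 0.2 = 16.4
  Difficulty 91 × 0.53 = 48.23
Sum = 77.68
Bonus: 77.68 + 3 = 80.68
80.68 is ≥ 64.5 and < 84 → Meets

Meets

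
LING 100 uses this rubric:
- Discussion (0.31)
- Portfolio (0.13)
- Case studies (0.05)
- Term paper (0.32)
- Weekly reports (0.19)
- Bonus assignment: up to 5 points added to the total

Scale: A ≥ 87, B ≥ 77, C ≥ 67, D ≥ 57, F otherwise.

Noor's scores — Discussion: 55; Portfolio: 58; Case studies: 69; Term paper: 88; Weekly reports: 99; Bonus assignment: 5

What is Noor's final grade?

Weighted total:
  Discussion 55 × 0.31 = 17.05
  Portfolio 58 × 0.13 = 7.54
  Case studies 69 × 0.05 = 3.45
  Term paper 88 × 0.32 = 28.16
  Weekly reports 99 × 0.19 = 18.81
Sum = 75.01
Bonus assignment: 75.01 + 5 = 80.01
80.01 is ≥ 77 and < 87 → B

B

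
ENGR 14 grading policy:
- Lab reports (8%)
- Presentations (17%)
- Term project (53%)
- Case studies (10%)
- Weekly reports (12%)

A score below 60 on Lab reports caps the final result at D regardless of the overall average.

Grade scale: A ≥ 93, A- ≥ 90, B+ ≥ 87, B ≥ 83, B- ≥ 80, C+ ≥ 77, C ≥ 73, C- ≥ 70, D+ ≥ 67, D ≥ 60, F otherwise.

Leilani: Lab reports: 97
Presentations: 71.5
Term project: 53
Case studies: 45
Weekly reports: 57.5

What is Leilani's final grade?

F

Lab reports score 97 ≥ 60: minimum met.
Weighted total:
  Lab reports 97 × 0.08 = 7.76
  Presentations 71.5 × 0.17 = 12.155
  Term project 53 × 0.53 = 28.09
  Case studies 45 × 0.1 = 4.5
  Weekly reports 57.5 × 0.12 = 6.9
Sum = 59.405
59.405 < 60 → F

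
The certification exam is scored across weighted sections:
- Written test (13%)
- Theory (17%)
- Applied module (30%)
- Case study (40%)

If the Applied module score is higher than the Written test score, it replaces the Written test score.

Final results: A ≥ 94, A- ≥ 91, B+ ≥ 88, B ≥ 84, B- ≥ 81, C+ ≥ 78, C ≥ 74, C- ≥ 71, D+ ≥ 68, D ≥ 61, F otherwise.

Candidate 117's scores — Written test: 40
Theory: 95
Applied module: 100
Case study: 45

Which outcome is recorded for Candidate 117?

C

Applied module (100) > Written test (40), so Written test counts as 100.
Weighted total:
  Written test 100 × 0.13 = 13
  Theory 95 × 0.17 = 16.15
  Applied module 100 × 0.3 = 30
  Case study 45 × 0.4 = 18
Sum = 77.15
77.15 is ≥ 74 and < 78 → C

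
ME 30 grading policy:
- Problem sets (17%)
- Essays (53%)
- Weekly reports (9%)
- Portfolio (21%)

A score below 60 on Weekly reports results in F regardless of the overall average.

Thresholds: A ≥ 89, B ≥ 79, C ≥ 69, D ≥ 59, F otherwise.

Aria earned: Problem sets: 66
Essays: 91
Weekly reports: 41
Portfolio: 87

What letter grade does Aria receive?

F

Weekly reports score 41 < 60: minimum not met.
Weighted total:
  Problem sets 66 × 0.17 = 11.22
  Essays 91 × 0.53 = 48.23
  Weekly reports 41 × 0.09 = 3.69
  Portfolio 87 × 0.21 = 18.27
Sum = 81.41
Because the Weekly reports minimum was not met, the result is F.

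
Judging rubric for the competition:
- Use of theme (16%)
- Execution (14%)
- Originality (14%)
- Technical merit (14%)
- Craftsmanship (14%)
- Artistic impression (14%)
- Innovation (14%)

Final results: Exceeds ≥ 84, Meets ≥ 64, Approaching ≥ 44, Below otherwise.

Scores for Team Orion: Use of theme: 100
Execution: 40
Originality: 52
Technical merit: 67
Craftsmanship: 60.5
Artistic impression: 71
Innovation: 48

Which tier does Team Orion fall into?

Weighted total:
  Use of theme 100 × 0.16 = 16
  Execution 40 × 0.14 = 5.6
  Originality 52 × 0.14 = 7.28
  Technical merit 67 × 0.14 = 9.38
  Craftsmanship 60.5 × 0.14 = 8.47
  Artistic impression 71 × 0.14 = 9.94
  Innovation 48 × 0.14 = 6.72
Sum = 63.39
63.39 is ≥ 44 and < 64 → Approaching

Approaching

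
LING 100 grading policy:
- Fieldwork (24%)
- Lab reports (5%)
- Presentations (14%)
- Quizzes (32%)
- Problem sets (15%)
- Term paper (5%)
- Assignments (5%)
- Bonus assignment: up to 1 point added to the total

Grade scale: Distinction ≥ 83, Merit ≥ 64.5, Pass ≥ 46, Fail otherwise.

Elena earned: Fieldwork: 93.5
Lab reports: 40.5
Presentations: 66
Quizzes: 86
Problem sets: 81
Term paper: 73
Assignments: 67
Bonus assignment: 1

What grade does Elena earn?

Merit

Weighted total:
  Fieldwork 93.5 × 0.24 = 22.44
  Lab reports 40.5 × 0.05 = 2.025
  Presentations 66 × 0.14 = 9.24
  Quizzes 86 × 0.32 = 27.52
  Problem sets 81 × 0.15 = 12.15
  Term paper 73 × 0.05 = 3.65
  Assignments 67 × 0.05 = 3.35
Sum = 80.375
Bonus assignment: 80.375 + 1 = 81.375
81.375 is ≥ 64.5 and < 83 → Merit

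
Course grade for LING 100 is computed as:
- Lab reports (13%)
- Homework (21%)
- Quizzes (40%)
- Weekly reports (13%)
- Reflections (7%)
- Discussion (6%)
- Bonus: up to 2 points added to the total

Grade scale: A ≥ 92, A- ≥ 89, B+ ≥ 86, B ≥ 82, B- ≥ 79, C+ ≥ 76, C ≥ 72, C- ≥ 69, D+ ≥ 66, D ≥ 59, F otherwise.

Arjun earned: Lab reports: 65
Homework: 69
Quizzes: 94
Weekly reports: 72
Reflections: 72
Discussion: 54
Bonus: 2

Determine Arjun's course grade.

Weighted total:
  Lab reports 65 × 0.13 = 8.45
  Homework 69 × 0.21 = 14.49
  Quizzes 94 × 0.4 = 37.6
  Weekly reports 72 × 0.13 = 9.36
  Reflections 72 × 0.07 = 5.04
  Discussion 54 × 0.06 = 3.24
Sum = 78.18
Bonus: 78.18 + 2 = 80.18
80.18 is ≥ 79 and < 82 → B-

B-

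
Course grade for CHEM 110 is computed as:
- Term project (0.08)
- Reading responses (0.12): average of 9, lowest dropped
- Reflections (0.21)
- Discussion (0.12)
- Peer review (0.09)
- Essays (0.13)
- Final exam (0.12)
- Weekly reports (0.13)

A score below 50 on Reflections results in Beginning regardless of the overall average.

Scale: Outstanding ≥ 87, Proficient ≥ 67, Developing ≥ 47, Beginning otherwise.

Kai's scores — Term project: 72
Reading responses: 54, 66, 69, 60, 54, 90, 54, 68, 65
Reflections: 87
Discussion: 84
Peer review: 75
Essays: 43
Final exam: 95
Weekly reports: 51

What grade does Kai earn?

Proficient

Reading responses: drop 54 → average of remaining 8 = 526/8 = 65.75
Reflections score 87 ≥ 50: minimum met.
Weighted total:
  Term project 72 × 0.08 = 5.76
  Reading responses 65.75 × 0.12 = 7.89
  Reflections 87 × 0.21 = 18.27
  Discussion 84 × 0.12 = 10.08
  Peer review 75 × 0.09 = 6.75
  Essays 43 × 0.13 = 5.59
  Final exam 95 × 0.12 = 11.4
  Weekly reports 51 × 0.13 = 6.63
Sum = 72.37
72.37 is ≥ 67 and < 87 → Proficient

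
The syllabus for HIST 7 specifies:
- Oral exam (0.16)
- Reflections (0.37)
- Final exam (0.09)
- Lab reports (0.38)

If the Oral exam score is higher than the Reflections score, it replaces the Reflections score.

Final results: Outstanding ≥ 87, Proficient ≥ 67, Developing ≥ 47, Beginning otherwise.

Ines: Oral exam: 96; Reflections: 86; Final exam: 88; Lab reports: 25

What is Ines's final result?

Proficient

Oral exam (96) > Reflections (86), so Reflections counts as 96.
Weighted total:
  Oral exam 96 × 0.16 = 15.36
  Reflections 96 × 0.37 = 35.52
  Final exam 88 × 0.09 = 7.92
  Lab reports 25 × 0.38 = 9.5
Sum = 68.3
68.3 is ≥ 67 and < 87 → Proficient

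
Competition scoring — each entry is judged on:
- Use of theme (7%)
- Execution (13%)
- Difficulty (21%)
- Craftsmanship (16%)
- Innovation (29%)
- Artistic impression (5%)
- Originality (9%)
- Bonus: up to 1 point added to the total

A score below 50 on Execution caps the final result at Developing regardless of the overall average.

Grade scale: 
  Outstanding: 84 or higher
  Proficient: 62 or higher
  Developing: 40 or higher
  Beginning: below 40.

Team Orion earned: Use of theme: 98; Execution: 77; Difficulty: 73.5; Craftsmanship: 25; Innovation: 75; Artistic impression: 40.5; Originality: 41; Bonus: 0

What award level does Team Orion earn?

Execution score 77 ≥ 50: minimum met.
Weighted total:
  Use of theme 98 × 0.07 = 6.86
  Execution 77 × 0.13 = 10.01
  Difficulty 73.5 × 0.21 = 15.435
  Craftsmanship 25 × 0.16 = 4
  Innovation 75 × 0.29 = 21.75
  Artistic impression 40.5 × 0.05 = 2.025
  Originality 41 × 0.09 = 3.69
Sum = 63.77
Bonus: 63.77 + 0 = 63.77
63.77 is ≥ 62 and < 84 → Proficient

Proficient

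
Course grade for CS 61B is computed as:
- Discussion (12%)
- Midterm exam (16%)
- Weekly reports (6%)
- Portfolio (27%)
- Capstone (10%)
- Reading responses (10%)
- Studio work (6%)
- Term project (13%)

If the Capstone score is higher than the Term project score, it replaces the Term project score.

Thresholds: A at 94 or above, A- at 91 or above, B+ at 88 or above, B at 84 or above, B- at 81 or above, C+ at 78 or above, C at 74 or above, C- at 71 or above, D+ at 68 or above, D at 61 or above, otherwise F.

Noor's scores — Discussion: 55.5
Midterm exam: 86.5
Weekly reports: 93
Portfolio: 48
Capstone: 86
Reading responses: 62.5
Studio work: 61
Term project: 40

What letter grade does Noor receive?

Capstone (86) > Term project (40), so Term project counts as 86.
Weighted total:
  Discussion 55.5 × 0.12 = 6.66
  Midterm exam 86.5 × 0.16 = 13.84
  Weekly reports 93 × 0.06 = 5.58
  Portfolio 48 × 0.27 = 12.96
  Capstone 86 × 0.1 = 8.6
  Reading responses 62.5 × 0.1 = 6.25
  Studio work 61 × 0.06 = 3.66
  Term project 86 × 0.13 = 11.18
Sum = 68.73
68.73 is ≥ 68 and < 71 → D+

D+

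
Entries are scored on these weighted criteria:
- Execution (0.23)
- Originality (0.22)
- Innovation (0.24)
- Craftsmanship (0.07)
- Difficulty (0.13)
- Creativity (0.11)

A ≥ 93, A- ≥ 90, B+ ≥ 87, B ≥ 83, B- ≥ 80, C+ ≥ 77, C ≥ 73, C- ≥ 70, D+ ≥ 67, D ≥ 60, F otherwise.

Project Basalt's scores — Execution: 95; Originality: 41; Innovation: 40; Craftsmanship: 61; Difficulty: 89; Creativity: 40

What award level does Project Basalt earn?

D

Weighted total:
  Execution 95 × 0.23 = 21.85
  Originality 41 × 0.22 = 9.02
  Innovation 40 × 0.24 = 9.6
  Craftsmanship 61 × 0.07 = 4.27
  Difficulty 89 × 0.13 = 11.57
  Creativity 40 × 0.11 = 4.4
Sum = 60.71
60.71 is ≥ 60 and < 67 → D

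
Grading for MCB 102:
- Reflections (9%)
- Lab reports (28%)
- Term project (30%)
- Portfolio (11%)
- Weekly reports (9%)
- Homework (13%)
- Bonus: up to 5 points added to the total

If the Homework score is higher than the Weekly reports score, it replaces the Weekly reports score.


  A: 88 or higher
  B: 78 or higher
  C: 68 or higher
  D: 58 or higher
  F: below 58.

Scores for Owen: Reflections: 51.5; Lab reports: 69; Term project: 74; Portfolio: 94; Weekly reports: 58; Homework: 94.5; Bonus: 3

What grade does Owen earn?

Homework (94.5) > Weekly reports (58), so Weekly reports counts as 94.5.
Weighted total:
  Reflections 51.5 × 0.09 = 4.635
  Lab reports 69 × 0.28 = 19.32
  Term project 74 × 0.3 = 22.2
  Portfolio 94 × 0.11 = 10.34
  Weekly reports 94.5 × 0.09 = 8.505
  Homework 94.5 × 0.13 = 12.285
Sum = 77.285
Bonus: 77.285 + 3 = 80.285
80.285 is ≥ 78 and < 88 → B

B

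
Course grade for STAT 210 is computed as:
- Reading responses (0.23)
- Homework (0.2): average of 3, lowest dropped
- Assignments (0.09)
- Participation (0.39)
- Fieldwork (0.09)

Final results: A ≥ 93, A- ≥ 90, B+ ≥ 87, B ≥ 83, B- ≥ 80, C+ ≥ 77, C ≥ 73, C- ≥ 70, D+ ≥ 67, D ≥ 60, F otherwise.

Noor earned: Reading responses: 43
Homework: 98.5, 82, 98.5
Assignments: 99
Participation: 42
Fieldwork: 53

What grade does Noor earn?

F

Homework: drop 82 → average of remaining 2 = 197/2 = 98.5
Weighted total:
  Reading responses 43 × 0.23 = 9.89
  Homework 98.5 × 0.2 = 19.7
  Assignments 99 × 0.09 = 8.91
  Participation 42 × 0.39 = 16.38
  Fieldwork 53 × 0.09 = 4.77
Sum = 59.65
59.65 < 60 → F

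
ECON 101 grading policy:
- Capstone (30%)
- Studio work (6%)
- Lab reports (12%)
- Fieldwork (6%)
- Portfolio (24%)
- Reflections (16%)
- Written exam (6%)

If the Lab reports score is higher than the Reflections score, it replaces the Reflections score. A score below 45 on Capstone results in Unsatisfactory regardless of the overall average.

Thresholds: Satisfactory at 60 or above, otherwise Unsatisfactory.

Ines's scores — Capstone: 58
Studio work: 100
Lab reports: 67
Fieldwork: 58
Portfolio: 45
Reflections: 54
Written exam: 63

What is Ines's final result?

Lab reports (67) > Reflections (54), so Reflections counts as 67.
Capstone score 58 ≥ 45: minimum met.
Weighted total:
  Capstone 58 × 0.3 = 17.4
  Studio work 100 × 0.06 = 6
  Lab reports 67 × 0.12 = 8.04
  Fieldwork 58 × 0.06 = 3.48
  Portfolio 45 × 0.24 = 10.8
  Reflections 67 × 0.16 = 10.72
  Written exam 63 × 0.06 = 3.78
Sum = 60.22
60.22 ≥ 60 → Satisfactory

Satisfactory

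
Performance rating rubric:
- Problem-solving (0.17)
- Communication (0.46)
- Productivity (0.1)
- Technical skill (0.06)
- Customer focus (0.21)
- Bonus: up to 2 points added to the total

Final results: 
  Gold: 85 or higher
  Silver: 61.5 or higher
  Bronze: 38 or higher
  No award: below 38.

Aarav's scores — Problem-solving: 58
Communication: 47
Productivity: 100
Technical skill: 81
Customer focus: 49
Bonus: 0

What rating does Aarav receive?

Bronze

Weighted total:
  Problem-solving 58 × 0.17 = 9.86
  Communication 47 × 0.46 = 21.62
  Productivity 100 × 0.1 = 10
  Technical skill 81 × 0.06 = 4.86
  Customer focus 49 × 0.21 = 10.29
Sum = 56.63
Bonus: 56.63 + 0 = 56.63
56.63 is ≥ 38 and < 61.5 → Bronze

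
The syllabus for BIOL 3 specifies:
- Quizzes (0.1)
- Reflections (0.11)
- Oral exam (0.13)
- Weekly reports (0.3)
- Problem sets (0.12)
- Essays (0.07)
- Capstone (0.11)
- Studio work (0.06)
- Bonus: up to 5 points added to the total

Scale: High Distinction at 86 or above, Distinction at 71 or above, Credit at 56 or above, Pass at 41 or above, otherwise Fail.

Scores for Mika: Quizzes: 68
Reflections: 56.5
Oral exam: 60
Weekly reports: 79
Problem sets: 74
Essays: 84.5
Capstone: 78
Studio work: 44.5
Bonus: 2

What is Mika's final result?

Distinction

Weighted total:
  Quizzes 68 × 0.1 = 6.8
  Reflections 56.5 × 0.11 = 6.215
  Oral exam 60 × 0.13 = 7.8
  Weekly reports 79 × 0.3 = 23.7
  Problem sets 74 × 0.12 = 8.88
  Essays 84.5 × 0.07 = 5.915
  Capstone 78 × 0.11 = 8.58
  Studio work 44.5 × 0.06 = 2.67
Sum = 70.56
Bonus: 70.56 + 2 = 72.56
72.56 is ≥ 71 and < 86 → Distinction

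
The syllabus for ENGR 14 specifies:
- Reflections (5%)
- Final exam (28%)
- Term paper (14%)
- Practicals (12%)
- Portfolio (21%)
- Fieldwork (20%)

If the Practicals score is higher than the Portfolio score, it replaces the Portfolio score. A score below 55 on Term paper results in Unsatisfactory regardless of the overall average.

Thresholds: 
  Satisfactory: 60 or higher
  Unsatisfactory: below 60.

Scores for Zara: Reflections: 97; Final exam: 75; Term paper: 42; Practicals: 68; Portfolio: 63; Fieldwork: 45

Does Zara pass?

Practicals (68) > Portfolio (63), so Portfolio counts as 68.
Term paper score 42 < 55: minimum not met.
Weighted total:
  Reflections 97 × 0.05 = 4.85
  Final exam 75 × 0.28 = 21
  Term paper 42 × 0.14 = 5.88
  Practicals 68 × 0.12 = 8.16
  Portfolio 68 × 0.21 = 14.28
  Fieldwork 45 × 0.2 = 9
Sum = 63.17
Because the Term paper minimum was not met, the result is Unsatisfactory.

Unsatisfactory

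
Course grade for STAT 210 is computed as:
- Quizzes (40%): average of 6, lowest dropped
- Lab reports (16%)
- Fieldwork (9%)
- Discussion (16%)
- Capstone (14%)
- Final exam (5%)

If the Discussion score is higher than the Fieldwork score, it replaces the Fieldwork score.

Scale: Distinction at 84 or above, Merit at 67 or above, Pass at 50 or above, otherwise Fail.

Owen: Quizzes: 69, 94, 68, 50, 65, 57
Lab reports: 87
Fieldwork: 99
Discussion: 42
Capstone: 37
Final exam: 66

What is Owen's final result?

Quizzes: drop 50 → average of remaining 5 = 353/5 = 70.6
Discussion (42) ≤ Fieldwork (99), so Fieldwork stays at 99.
Weighted total:
  Quizzes 70.6 × 0.4 = 28.24
  Lab reports 87 × 0.16 = 13.92
  Fieldwork 99 × 0.09 = 8.91
  Discussion 42 × 0.16 = 6.72
  Capstone 37 × 0.14 = 5.18
  Final exam 66 × 0.05 = 3.3
Sum = 66.27
66.27 is ≥ 50 and < 67 → Pass

Pass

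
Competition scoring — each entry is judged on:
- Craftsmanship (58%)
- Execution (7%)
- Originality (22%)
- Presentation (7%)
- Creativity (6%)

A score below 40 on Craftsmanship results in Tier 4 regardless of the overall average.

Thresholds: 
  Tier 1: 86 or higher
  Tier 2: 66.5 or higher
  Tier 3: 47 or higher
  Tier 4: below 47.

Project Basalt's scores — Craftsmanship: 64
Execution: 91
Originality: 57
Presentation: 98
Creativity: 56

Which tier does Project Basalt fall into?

Tier 3

Craftsmanship score 64 ≥ 40: minimum met.
Weighted total:
  Craftsmanship 64 × 0.58 = 37.12
  Execution 91 × 0.07 = 6.37
  Originality 57 × 0.22 = 12.54
  Presentation 98 × 0.07 = 6.86
  Creativity 56 × 0.06 = 3.36
Sum = 66.25
66.25 is ≥ 47 and < 66.5 → Tier 3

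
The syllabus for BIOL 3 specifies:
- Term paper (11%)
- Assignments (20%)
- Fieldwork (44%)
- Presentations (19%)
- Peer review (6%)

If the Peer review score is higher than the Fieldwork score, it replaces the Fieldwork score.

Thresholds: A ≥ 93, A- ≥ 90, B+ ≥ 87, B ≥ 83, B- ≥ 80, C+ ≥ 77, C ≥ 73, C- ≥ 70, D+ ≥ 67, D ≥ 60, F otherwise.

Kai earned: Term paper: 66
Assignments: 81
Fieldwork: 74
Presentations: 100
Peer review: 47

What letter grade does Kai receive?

C+

Peer review (47) ≤ Fieldwork (74), so Fieldwork stays at 74.
Weighted total:
  Term paper 66 × 0.11 = 7.26
  Assignments 81 × 0.2 = 16.2
  Fieldwork 74 × 0.44 = 32.56
  Presentations 100 × 0.19 = 19
  Peer review 47 × 0.06 = 2.82
Sum = 77.84
77.84 is ≥ 77 and < 80 → C+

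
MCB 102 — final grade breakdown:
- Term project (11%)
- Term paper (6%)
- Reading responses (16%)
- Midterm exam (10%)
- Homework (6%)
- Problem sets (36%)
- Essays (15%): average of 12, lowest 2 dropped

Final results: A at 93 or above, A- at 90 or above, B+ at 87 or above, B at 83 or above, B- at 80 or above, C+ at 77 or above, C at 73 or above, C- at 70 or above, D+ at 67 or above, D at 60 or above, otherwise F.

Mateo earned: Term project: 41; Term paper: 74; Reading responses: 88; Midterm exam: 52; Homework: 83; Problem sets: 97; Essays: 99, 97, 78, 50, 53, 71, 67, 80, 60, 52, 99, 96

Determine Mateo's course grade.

B-

Essays: drop 50, 52 → average of remaining 10 = 800/10 = 80
Weighted total:
  Term project 41 × 0.11 = 4.51
  Term paper 74 × 0.06 = 4.44
  Reading responses 88 × 0.16 = 14.08
  Midterm exam 52 × 0.1 = 5.2
  Homework 83 × 0.06 = 4.98
  Problem sets 97 × 0.36 = 34.92
  Essays 80 × 0.15 = 12
Sum = 80.13
80.13 is ≥ 80 and < 83 → B-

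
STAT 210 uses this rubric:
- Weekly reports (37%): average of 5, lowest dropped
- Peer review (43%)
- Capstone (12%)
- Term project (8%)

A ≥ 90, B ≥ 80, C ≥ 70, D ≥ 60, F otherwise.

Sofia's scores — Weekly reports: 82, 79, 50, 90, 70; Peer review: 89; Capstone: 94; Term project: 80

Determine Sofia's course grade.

Weekly reports: drop 50 → average of remaining 4 = 321/4 = 80.25
Weighted total:
  Weekly reports 80.25 × 0.37 = 29.6925
  Peer review 89 × 0.43 = 38.27
  Capstone 94 × 0.12 = 11.28
  Term project 80 × 0.08 = 6.4
Sum = 85.6425
85.6425 is ≥ 80 and < 90 → B

B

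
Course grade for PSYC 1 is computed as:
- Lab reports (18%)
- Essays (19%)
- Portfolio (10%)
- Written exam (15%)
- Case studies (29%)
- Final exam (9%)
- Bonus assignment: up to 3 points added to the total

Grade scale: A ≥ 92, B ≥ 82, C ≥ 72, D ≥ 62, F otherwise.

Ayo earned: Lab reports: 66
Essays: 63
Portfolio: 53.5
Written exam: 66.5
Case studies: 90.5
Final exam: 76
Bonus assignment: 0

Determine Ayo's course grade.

Weighted total:
  Lab reports 66 × 0.18 = 11.88
  Essays 63 × 0.19 = 11.97
  Portfolio 53.5 × 0.1 = 5.35
  Written exam 66.5 × 0.15 = 9.975
  Case studies 90.5 × 0.29 = 26.245
  Final exam 76 × 0.09 = 6.84
Sum = 72.26
Bonus assignment: 72.26 + 0 = 72.26
72.26 is ≥ 72 and < 82 → C

C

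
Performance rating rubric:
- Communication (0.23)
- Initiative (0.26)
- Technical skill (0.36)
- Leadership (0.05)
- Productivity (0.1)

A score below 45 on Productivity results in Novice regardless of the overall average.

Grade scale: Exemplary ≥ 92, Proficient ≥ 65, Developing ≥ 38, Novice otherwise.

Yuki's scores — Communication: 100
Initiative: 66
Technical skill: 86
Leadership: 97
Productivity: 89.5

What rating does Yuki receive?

Proficient

Productivity score 89.5 ≥ 45: minimum met.
Weighted total:
  Communication 100 × 0.23 = 23
  Initiative 66 × 0.26 = 17.16
  Technical skill 86 × 0.36 = 30.96
  Leadership 97 × 0.05 = 4.85
  Productivity 89.5 × 0.1 = 8.95
Sum = 84.92
84.92 is ≥ 65 and < 92 → Proficient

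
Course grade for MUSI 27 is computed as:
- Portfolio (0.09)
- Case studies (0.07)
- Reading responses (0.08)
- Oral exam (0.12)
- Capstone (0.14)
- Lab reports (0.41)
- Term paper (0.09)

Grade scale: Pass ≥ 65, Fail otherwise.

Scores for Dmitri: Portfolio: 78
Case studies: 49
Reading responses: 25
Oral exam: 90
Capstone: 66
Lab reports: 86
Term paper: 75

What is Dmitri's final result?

Weighted total:
  Portfolio 78 × 0.09 = 7.02
  Case studies 49 × 0.07 = 3.43
  Reading responses 25 × 0.08 = 2
  Oral exam 90 × 0.12 = 10.8
  Capstone 66 × 0.14 = 9.24
  Lab reports 86 × 0.41 = 35.26
  Term paper 75 × 0.09 = 6.75
Sum = 74.5
74.5 ≥ 65 → Pass

Pass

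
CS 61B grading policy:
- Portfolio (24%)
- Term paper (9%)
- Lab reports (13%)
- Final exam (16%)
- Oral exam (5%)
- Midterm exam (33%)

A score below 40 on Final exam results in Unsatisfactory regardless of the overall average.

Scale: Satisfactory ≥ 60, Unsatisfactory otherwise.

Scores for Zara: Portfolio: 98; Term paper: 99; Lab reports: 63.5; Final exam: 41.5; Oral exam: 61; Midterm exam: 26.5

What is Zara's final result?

Final exam score 41.5 ≥ 40: minimum met.
Weighted total:
  Portfolio 98 × 0.24 = 23.52
  Term paper 99 × 0.09 = 8.91
  Lab reports 63.5 × 0.13 = 8.255
  Final exam 41.5 × 0.16 = 6.64
  Oral exam 61 × 0.05 = 3.05
  Midterm exam 26.5 × 0.33 = 8.745
Sum = 59.12
59.12 < 60 → Unsatisfactory

Unsatisfactory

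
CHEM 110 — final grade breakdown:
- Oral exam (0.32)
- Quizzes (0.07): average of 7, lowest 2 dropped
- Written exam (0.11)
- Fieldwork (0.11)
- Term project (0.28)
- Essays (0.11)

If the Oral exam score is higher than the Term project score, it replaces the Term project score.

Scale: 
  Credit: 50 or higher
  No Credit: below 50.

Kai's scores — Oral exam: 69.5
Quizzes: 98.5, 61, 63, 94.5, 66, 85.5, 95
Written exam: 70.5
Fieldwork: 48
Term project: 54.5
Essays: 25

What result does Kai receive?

Credit

Quizzes: drop 61, 63 → average of remaining 5 = 439.5/5 = 87.9
Oral exam (69.5) > Term project (54.5), so Term project counts as 69.5.
Weighted total:
  Oral exam 69.5 × 0.32 = 22.24
  Quizzes 87.9 × 0.07 = 6.153
  Written exam 70.5 × 0.11 = 7.755
  Fieldwork 48 × 0.11 = 5.28
  Term project 69.5 × 0.28 = 19.46
  Essays 25 × 0.11 = 2.75
Sum = 63.638
63.638 ≥ 50 → Credit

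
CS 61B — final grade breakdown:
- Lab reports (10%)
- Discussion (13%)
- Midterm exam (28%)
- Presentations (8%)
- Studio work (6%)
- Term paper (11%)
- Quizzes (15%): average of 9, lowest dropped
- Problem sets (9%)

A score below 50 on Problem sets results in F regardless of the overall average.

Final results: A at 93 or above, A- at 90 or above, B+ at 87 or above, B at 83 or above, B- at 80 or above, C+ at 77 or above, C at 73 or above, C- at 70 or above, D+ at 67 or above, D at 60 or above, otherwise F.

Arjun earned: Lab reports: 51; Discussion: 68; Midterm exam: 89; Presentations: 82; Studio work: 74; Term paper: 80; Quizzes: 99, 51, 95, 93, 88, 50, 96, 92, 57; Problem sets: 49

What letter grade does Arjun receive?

F

Quizzes: drop 50 → average of remaining 8 = 671/8 = 83.875
Problem sets score 49 < 50: minimum not met.
Weighted total:
  Lab reports 51 × 0.1 = 5.1
  Discussion 68 × 0.13 = 8.84
  Midterm exam 89 × 0.28 = 24.92
  Presentations 82 × 0.08 = 6.56
  Studio work 74 × 0.06 = 4.44
  Term paper 80 × 0.11 = 8.8
  Quizzes 83.875 × 0.15 = 12.58125
  Problem sets 49 × 0.09 = 4.41
Sum = 75.65125
Because the Problem sets minimum was not met, the result is F.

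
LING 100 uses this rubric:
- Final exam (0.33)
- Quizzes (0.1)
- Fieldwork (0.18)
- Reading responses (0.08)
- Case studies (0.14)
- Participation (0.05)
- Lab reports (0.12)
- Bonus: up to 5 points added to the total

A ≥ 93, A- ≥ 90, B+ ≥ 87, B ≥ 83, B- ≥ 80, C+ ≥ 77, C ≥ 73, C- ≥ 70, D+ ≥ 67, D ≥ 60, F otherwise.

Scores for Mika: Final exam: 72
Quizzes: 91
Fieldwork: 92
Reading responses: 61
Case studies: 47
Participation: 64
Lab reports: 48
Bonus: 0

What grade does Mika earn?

D+

Weighted total:
  Final exam 72 × 0.33 = 23.76
  Quizzes 91 × 0.1 = 9.1
  Fieldwork 92 × 0.18 = 16.56
  Reading responses 61 × 0.08 = 4.88
  Case studies 47 × 0.14 = 6.58
  Participation 64 × 0.05 = 3.2
  Lab reports 48 × 0.12 = 5.76
Sum = 69.84
Bonus: 69.84 + 0 = 69.84
69.84 is ≥ 67 and < 70 → D+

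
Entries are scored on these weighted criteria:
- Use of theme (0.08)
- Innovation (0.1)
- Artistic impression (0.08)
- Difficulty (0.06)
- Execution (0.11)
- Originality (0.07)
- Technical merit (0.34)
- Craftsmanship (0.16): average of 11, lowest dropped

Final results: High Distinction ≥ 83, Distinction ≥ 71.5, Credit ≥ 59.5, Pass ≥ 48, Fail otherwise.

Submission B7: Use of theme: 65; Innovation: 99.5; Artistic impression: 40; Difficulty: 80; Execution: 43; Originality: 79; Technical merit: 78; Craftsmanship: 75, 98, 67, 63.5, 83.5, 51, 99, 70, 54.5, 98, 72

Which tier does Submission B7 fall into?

Distinction

Craftsmanship: drop 51 → average of remaining 10 = 780.5/10 = 78.05
Weighted total:
  Use of theme 65 × 0.08 = 5.2
  Innovation 99.5 × 0.1 = 9.95
  Artistic impression 40 × 0.08 = 3.2
  Difficulty 80 × 0.06 = 4.8
  Execution 43 × 0.11 = 4.73
  Originality 79 × 0.07 = 5.53
  Technical merit 78 × 0.34 = 26.52
  Craftsmanship 78.05 × 0.16 = 12.488
Sum = 72.418
72.418 is ≥ 71.5 and < 83 → Distinction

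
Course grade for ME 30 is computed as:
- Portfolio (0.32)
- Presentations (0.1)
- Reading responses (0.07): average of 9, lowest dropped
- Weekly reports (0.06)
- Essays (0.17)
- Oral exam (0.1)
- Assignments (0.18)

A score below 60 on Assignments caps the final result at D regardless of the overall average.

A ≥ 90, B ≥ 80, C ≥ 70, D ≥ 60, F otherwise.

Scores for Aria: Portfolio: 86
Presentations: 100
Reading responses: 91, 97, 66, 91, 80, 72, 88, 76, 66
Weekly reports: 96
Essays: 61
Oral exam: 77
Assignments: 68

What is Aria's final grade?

C

Reading responses: drop 66 → average of remaining 8 = 661/8 = 82.625
Assignments score 68 ≥ 60: minimum met.
Weighted total:
  Portfolio 86 × 0.32 = 27.52
  Presentations 100 × 0.1 = 10
  Reading responses 82.625 × 0.07 = 5.78375
  Weekly reports 96 × 0.06 = 5.76
  Essays 61 × 0.17 = 10.37
  Oral exam 77 × 0.1 = 7.7
  Assignments 68 × 0.18 = 12.24
Sum = 79.37375
79.37375 is ≥ 70 and < 80 → C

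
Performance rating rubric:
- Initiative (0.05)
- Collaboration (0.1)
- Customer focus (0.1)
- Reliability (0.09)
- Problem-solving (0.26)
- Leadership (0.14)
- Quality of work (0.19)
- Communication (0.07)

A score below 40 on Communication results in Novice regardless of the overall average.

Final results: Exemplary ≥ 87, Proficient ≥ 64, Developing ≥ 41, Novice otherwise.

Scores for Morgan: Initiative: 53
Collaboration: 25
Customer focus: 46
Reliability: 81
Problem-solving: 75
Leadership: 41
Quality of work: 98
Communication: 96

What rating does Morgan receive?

Proficient

Communication score 96 ≥ 40: minimum met.
Weighted total:
  Initiative 53 × 0.05 = 2.65
  Collaboration 25 × 0.1 = 2.5
  Customer focus 46 × 0.1 = 4.6
  Reliability 81 × 0.09 = 7.29
  Problem-solving 75 × 0.26 = 19.5
  Leadership 41 × 0.14 = 5.74
  Quality of work 98 × 0.19 = 18.62
  Communication 96 × 0.07 = 6.72
Sum = 67.62
67.62 is ≥ 64 and < 87 → Proficient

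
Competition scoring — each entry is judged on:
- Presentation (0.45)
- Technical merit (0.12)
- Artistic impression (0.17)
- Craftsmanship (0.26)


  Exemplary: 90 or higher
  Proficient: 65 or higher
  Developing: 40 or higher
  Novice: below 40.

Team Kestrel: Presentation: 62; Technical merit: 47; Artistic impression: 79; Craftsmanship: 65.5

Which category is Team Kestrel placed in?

Developing

Weighted total:
  Presentation 62 × 0.45 = 27.9
  Technical merit 47 × 0.12 = 5.64
  Artistic impression 79 × 0.17 = 13.43
  Craftsmanship 65.5 × 0.26 = 17.03
Sum = 64
64 is ≥ 40 and < 65 → Developing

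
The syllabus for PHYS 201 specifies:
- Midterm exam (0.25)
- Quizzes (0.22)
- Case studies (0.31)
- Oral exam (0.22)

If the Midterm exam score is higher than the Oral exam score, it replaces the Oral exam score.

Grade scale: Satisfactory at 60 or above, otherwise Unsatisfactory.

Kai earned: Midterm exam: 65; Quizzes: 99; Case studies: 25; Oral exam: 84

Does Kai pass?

Satisfactory

Midterm exam (65) ≤ Oral exam (84), so Oral exam stays at 84.
Weighted total:
  Midterm exam 65 × 0.25 = 16.25
  Quizzes 99 × 0.22 = 21.78
  Case studies 25 × 0.31 = 7.75
  Oral exam 84 × 0.22 = 18.48
Sum = 64.26
64.26 ≥ 60 → Satisfactory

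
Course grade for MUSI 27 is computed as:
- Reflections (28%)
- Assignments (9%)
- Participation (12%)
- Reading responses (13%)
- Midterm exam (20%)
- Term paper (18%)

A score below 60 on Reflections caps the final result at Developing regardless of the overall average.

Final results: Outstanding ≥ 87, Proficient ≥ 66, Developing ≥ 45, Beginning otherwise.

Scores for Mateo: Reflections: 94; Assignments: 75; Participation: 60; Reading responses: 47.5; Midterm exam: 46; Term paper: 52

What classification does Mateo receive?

Reflections score 94 ≥ 60: minimum met.
Weighted total:
  Reflections 94 × 0.28 = 26.32
  Assignments 75 × 0.09 = 6.75
  Participation 60 × 0.12 = 7.2
  Reading responses 47.5 × 0.13 = 6.175
  Midterm exam 46 × 0.2 = 9.2
  Term paper 52 × 0.18 = 9.36
Sum = 65.005
65.005 is ≥ 45 and < 66 → Developing

Developing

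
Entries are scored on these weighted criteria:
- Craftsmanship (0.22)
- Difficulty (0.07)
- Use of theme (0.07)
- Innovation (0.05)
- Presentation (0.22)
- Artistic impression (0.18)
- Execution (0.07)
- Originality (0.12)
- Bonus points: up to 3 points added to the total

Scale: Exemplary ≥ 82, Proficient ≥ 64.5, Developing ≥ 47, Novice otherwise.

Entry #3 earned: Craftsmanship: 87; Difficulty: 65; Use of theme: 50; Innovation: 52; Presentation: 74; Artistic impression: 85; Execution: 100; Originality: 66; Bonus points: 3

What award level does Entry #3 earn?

Weighted total:
  Craftsmanship 87 × 0.22 = 19.14
  Difficulty 65 × 0.07 = 4.55
  Use of theme 50 × 0.07 = 3.5
  Innovation 52 × 0.05 = 2.6
  Presentation 74 × 0.22 = 16.28
  Artistic impression 85 × 0.18 = 15.3
  Execution 100 × 0.07 = 7
  Originality 66 × 0.12 = 7.92
Sum = 76.29
Bonus points: 76.29 + 3 = 79.29
79.29 is ≥ 64.5 and < 82 → Proficient

Proficient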